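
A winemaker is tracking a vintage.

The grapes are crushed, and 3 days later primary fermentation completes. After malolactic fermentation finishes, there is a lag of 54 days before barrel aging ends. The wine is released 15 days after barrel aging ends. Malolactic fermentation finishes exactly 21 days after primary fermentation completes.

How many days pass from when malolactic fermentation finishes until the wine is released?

69 days

Causal path: malolactic fermentation finishes → barrel aging ends → the wine is released.
Total delay along the path: 54 + 15 = 69 days.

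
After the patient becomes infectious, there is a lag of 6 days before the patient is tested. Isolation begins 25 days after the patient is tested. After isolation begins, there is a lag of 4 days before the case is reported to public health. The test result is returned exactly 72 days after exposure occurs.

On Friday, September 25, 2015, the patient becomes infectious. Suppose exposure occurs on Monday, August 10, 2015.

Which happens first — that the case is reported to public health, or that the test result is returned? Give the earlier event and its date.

The test result is returned — Wednesday, October 21, 2015

The patient becomes infectious: Sep 25, 2015.
The patient is tested: Sep 25, 2015 + 6 days = Oct 1, 2015.
Isolation begins: Oct 1, 2015 + 25 days = Oct 26, 2015.
The case is reported to public health: Oct 26, 2015 + 4 days = Oct 30, 2015.
Exposure occurs: Aug 10, 2015.
The test result is returned: Aug 10, 2015 + 72 days = Oct 21, 2015.
Comparing: the case is reported to public health on Oct 30, 2015 vs the test result is returned on Oct 21, 2015. Earlier: the test result is returned.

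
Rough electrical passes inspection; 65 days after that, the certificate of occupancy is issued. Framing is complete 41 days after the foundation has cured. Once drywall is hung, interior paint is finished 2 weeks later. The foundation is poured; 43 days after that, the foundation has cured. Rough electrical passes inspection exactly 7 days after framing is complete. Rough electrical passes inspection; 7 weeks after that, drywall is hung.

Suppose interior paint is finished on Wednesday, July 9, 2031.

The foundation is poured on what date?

Interior paint is finished: Jul 9, 2031.
Drywall is hung: Jul 9, 2031 − 2 weeks = Jun 25, 2031.
Rough electrical passes inspection: Jun 25, 2031 − 7 weeks = May 7, 2031.
Framing is complete: May 7, 2031 − 7 days = Apr 30, 2031.
The foundation has cured: Apr 30, 2031 − 41 days = Mar 20, 2031.
The foundation is poured: Mar 20, 2031 − 43 days = Feb 5, 2031.

Wednesday, February 5, 2031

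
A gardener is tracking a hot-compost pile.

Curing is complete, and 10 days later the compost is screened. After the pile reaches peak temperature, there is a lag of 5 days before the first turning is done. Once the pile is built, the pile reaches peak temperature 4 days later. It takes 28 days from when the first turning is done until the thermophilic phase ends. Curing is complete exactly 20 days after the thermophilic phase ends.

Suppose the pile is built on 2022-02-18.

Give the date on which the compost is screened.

2022-04-26

The pile is built: Feb 18, 2022.
The pile reaches peak temperature: Feb 18, 2022 + 4 days = Feb 22, 2022.
The first turning is done: Feb 22, 2022 + 5 days = Feb 27, 2022.
The thermophilic phase ends: Feb 27, 2022 + 28 days = Mar 27, 2022.
Curing is complete: Mar 27, 2022 + 20 days = Apr 16, 2022.
The compost is screened: Apr 16, 2022 + 10 days = Apr 26, 2022.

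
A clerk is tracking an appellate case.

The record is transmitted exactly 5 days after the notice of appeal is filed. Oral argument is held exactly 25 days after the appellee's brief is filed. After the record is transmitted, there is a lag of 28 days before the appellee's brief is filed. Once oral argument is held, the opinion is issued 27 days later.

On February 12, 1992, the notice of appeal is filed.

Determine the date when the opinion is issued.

The notice of appeal is filed: Feb 12, 1992.
The record is transmitted: Feb 12, 1992 + 5 days = Feb 17, 1992.
The appellee's brief is filed: Feb 17, 1992 + 28 days = Mar 16, 1992.
Oral argument is held: Mar 16, 1992 + 25 days = Apr 10, 1992.
The opinion is issued: Apr 10, 1992 + 27 days = May 7, 1992.

May 7, 1992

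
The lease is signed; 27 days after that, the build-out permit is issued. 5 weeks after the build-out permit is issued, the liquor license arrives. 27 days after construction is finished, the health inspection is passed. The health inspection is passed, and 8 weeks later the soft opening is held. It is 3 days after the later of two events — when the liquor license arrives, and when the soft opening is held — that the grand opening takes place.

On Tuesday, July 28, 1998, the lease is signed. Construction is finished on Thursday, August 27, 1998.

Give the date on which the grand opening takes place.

The lease is signed: Jul 28, 1998.
The build-out permit is issued: Jul 28, 1998 + 27 days = Aug 24, 1998.
The liquor license arrives: Aug 24, 1998 + 5 weeks = Sep 28, 1998.
Construction is finished: Aug 27, 1998.
The health inspection is passed: Aug 27, 1998 + 27 days = Sep 23, 1998.
The soft opening is held: Sep 23, 1998 + 8 weeks = Nov 18, 1998.
Both prerequisites met — the liquor license arrives (Sep 28, 1998), the soft opening is held (Nov 18, 1998); the later is Nov 18, 1998.
The grand opening takes place: Nov 18, 1998 + 3 days = Nov 21, 1998.

Saturday, November 21, 1998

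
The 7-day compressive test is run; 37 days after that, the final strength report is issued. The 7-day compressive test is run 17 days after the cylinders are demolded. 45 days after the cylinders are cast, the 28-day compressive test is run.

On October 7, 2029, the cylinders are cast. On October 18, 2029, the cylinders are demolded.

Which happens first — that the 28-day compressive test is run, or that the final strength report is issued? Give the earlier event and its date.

The 28-day compressive test is run — November 21, 2029

The cylinders are cast: Oct 7, 2029.
The 28-day compressive test is run: Oct 7, 2029 + 45 days = Nov 21, 2029.
The cylinders are demolded: Oct 18, 2029.
The 7-day compressive test is run: Oct 18, 2029 + 17 days = Nov 4, 2029.
The final strength report is issued: Nov 4, 2029 + 37 days = Dec 11, 2029.
Comparing: the 28-day compressive test is run on Nov 21, 2029 vs the final strength report is issued on Dec 11, 2029. Earlier: the 28-day compressive test is run.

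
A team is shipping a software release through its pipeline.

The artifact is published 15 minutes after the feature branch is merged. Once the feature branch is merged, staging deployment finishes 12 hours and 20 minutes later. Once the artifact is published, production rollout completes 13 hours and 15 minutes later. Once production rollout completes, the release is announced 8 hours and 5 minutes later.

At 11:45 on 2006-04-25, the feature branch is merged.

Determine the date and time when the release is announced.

09:20 on 2006-04-26

The feature branch is merged: 11:45 Apr 25, 2006.
The artifact is published: 11:45 Apr 25, 2006 + 15m = 12:00 Apr 25, 2006.
Production rollout completes: 12:00 Apr 25, 2006 + 13h15m = 01:15 Apr 26, 2006.
The release is announced: 01:15 Apr 26, 2006 + 8h05m = 09:20 Apr 26, 2006.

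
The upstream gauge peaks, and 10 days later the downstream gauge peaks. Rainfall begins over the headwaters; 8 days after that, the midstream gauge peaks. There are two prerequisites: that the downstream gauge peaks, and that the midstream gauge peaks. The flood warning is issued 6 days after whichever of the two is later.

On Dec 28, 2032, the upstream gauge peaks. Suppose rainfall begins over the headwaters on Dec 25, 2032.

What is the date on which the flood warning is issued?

Jan 13, 2033

The upstream gauge peaks: Dec 28, 2032.
The downstream gauge peaks: Dec 28, 2032 + 10 days = Jan 7, 2033.
Rainfall begins over the headwaters: Dec 25, 2032.
The midstream gauge peaks: Dec 25, 2032 + 8 days = Jan 2, 2033.
Both prerequisites met — the downstream gauge peaks (Jan 7, 2033), the midstream gauge peaks (Jan 2, 2033); the later is Jan 7, 2033.
The flood warning is issued: Jan 7, 2033 + 6 days = Jan 13, 2033.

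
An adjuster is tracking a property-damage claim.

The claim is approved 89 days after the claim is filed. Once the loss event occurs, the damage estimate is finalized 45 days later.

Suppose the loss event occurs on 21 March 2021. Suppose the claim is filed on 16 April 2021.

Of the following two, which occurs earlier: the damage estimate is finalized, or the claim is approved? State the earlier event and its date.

The loss event occurs: Mar 21, 2021.
The damage estimate is finalized: Mar 21, 2021 + 45 days = May 5, 2021.
The claim is filed: Apr 16, 2021.
The claim is approved: Apr 16, 2021 + 89 days = Jul 14, 2021.
Comparing: the damage estimate is finalized on May 5, 2021 vs the claim is approved on Jul 14, 2021. Earlier: the damage estimate is finalized.

The damage estimate is finalized — 5 May 2021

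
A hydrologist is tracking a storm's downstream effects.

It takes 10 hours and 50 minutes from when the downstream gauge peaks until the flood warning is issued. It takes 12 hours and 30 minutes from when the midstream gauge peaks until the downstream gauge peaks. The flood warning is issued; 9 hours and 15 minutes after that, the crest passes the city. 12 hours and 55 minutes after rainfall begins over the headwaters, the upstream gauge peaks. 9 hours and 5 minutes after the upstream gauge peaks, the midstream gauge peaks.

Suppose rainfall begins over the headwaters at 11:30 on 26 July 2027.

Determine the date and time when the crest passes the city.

18:05 on 28 July 2027

Rainfall begins over the headwaters: 11:30 Jul 26, 2027.
The upstream gauge peaks: 11:30 Jul 26, 2027 + 12h55m = 00:25 Jul 27, 2027.
The midstream gauge peaks: 00:25 Jul 27, 2027 + 9h05m = 09:30 Jul 27, 2027.
The downstream gauge peaks: 09:30 Jul 27, 2027 + 12h30m = 22:00 Jul 27, 2027.
The flood warning is issued: 22:00 Jul 27, 2027 + 10h50m = 08:50 Jul 28, 2027.
The crest passes the city: 08:50 Jul 28, 2027 + 9h15m = 18:05 Jul 28, 2027.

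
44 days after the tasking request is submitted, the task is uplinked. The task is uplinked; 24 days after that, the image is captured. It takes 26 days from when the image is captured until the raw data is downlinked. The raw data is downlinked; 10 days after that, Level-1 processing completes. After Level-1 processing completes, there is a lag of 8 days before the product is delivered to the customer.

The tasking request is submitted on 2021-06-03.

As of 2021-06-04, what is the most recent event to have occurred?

The tasking request is submitted: Jun 3, 2021.
The task is uplinked: Jun 3, 2021 + 44 days = Jul 17, 2021.
The image is captured: Jul 17, 2021 + 24 days = Aug 10, 2021.
The raw data is downlinked: Aug 10, 2021 + 26 days = Sep 5, 2021.
Level-1 processing completes: Sep 5, 2021 + 10 days = Sep 15, 2021.
The product is delivered to the customer: Sep 15, 2021 + 8 days = Sep 23, 2021.
Jun 4, 2021 falls between when the tasking request is submitted (Jun 3, 2021) and when the task is uplinked (Jul 17, 2021).

The tasking request is submitted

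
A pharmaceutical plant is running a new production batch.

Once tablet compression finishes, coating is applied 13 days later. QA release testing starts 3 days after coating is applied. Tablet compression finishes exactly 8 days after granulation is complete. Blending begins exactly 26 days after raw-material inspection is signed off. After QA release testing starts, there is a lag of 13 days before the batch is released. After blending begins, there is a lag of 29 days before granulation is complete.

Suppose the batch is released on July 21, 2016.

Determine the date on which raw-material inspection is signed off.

April 20, 2016

The batch is released: Jul 21, 2016.
QA release testing starts: Jul 21, 2016 − 13 days = Jul 8, 2016.
Coating is applied: Jul 8, 2016 − 3 days = Jul 5, 2016.
Tablet compression finishes: Jul 5, 2016 − 13 days = Jun 22, 2016.
Granulation is complete: Jun 22, 2016 − 8 days = Jun 14, 2016.
Blending begins: Jun 14, 2016 − 29 days = May 16, 2016.
Raw-material inspection is signed off: May 16, 2016 − 26 days = Apr 20, 2016.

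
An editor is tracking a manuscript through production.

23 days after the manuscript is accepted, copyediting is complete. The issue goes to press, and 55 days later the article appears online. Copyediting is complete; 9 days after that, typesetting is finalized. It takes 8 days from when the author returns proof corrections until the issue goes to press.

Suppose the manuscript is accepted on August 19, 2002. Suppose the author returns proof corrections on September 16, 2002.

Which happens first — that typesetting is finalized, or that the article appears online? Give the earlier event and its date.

The manuscript is accepted: Aug 19, 2002.
Copyediting is complete: Aug 19, 2002 + 23 days = Sep 11, 2002.
Typesetting is finalized: Sep 11, 2002 + 9 days = Sep 20, 2002.
The author returns proof corrections: Sep 16, 2002.
The issue goes to press: Sep 16, 2002 + 8 days = Sep 24, 2002.
The article appears online: Sep 24, 2002 + 55 days = Nov 18, 2002.
Comparing: typesetting is finalized on Sep 20, 2002 vs the article appears online on Nov 18, 2002. Earlier: typesetting is finalized.

Typesetting is finalized — September 20, 2002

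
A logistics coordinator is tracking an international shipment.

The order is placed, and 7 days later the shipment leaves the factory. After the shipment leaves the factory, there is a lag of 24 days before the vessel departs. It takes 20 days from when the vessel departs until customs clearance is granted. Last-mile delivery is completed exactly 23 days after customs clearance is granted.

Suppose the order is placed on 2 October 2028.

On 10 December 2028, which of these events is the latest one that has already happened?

Customs clearance is granted

The order is placed: Oct 2, 2028.
The shipment leaves the factory: Oct 2, 2028 + 7 days = Oct 9, 2028.
The vessel departs: Oct 9, 2028 + 24 days = Nov 2, 2028.
Customs clearance is granted: Nov 2, 2028 + 20 days = Nov 22, 2028.
Last-mile delivery is completed: Nov 22, 2028 + 23 days = Dec 15, 2028.
Dec 10, 2028 falls between when customs clearance is granted (Nov 22, 2028) and when last-mile delivery is completed (Dec 15, 2028).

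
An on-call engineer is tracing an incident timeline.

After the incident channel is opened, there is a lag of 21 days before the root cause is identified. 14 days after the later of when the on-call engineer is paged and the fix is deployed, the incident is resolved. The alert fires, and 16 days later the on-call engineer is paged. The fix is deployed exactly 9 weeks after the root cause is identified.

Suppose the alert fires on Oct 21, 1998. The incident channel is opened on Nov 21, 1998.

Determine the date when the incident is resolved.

The alert fires: Oct 21, 1998.
The on-call engineer is paged: Oct 21, 1998 + 16 days = Nov 6, 1998.
The incident channel is opened: Nov 21, 1998.
The root cause is identified: Nov 21, 1998 + 21 days = Dec 12, 1998.
The fix is deployed: Dec 12, 1998 + 9 weeks = Feb 13, 1999.
Both prerequisites met — the on-call engineer is paged (Nov 6, 1998), the fix is deployed (Feb 13, 1999); the later is Feb 13, 1999.
The incident is resolved: Feb 13, 1999 + 14 days = Feb 27, 1999.

Feb 27, 1999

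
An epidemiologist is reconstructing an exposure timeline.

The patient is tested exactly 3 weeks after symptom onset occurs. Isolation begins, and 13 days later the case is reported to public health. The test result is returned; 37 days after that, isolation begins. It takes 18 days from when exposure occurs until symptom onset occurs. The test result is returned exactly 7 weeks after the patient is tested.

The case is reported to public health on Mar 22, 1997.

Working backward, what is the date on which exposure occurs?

Nov 4, 1996

The case is reported to public health: Mar 22, 1997.
Isolation begins: Mar 22, 1997 − 13 days = Mar 9, 1997.
The test result is returned: Mar 9, 1997 − 37 days = Jan 31, 1997.
The patient is tested: Jan 31, 1997 − 7 weeks = Dec 13, 1996.
Symptom onset occurs: Dec 13, 1996 − 3 weeks = Nov 22, 1996.
Exposure occurs: Nov 22, 1996 − 18 days = Nov 4, 1996.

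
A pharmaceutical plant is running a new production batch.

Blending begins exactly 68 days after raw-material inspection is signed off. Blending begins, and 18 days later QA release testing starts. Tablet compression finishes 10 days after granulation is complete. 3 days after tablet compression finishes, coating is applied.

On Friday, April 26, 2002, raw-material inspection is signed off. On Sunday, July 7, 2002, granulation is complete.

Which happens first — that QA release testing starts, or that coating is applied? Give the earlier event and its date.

Coating is applied — Saturday, July 20, 2002

Raw-material inspection is signed off: Apr 26, 2002.
Blending begins: Apr 26, 2002 + 68 days = Jul 3, 2002.
QA release testing starts: Jul 3, 2002 + 18 days = Jul 21, 2002.
Granulation is complete: Jul 7, 2002.
Tablet compression finishes: Jul 7, 2002 + 10 days = Jul 17, 2002.
Coating is applied: Jul 17, 2002 + 3 days = Jul 20, 2002.
Comparing: QA release testing starts on Jul 21, 2002 vs coating is applied on Jul 20, 2002. Earlier: coating is applied.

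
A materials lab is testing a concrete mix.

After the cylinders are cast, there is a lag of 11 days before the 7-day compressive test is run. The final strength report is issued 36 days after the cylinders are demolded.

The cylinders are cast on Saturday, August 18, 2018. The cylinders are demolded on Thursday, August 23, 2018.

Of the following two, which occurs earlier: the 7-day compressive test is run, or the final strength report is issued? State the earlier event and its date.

The 7-day compressive test is run — Wednesday, August 29, 2018

The cylinders are cast: Aug 18, 2018.
The 7-day compressive test is run: Aug 18, 2018 + 11 days = Aug 29, 2018.
The cylinders are demolded: Aug 23, 2018.
The final strength report is issued: Aug 23, 2018 + 36 days = Sep 28, 2018.
Comparing: the 7-day compressive test is run on Aug 29, 2018 vs the final strength report is issued on Sep 28, 2018. Earlier: the 7-day compressive test is run.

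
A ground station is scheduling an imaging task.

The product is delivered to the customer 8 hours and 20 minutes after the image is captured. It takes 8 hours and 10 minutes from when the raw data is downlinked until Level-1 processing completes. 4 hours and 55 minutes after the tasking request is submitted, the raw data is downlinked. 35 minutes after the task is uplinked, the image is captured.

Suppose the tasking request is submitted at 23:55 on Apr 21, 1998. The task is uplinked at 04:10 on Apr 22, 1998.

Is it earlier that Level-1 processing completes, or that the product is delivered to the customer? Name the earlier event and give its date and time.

The tasking request is submitted: 23:55 Apr 21, 1998.
The raw data is downlinked: 23:55 Apr 21, 1998 + 4h55m = 04:50 Apr 22, 1998.
Level-1 processing completes: 04:50 Apr 22, 1998 + 8h10m = 13:00 Apr 22, 1998.
The task is uplinked: 04:10 Apr 22, 1998.
The image is captured: 04:10 Apr 22, 1998 + 35m = 04:45 Apr 22, 1998.
The product is delivered to the customer: 04:45 Apr 22, 1998 + 8h20m = 13:05 Apr 22, 1998.
Comparing: Level-1 processing completes at 13:00 Apr 22, 1998 vs the product is delivered to the customer at 13:05 Apr 22, 1998. Earlier: Level-1 processing completes.

Level-1 processing completes — 13:00 on Apr 22, 1998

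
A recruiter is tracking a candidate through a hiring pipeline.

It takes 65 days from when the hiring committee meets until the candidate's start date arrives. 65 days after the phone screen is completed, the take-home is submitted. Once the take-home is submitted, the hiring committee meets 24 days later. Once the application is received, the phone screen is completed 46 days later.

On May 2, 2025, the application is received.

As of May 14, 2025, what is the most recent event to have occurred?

The application is received: May 2, 2025.
The phone screen is completed: May 2, 2025 + 46 days = Jun 17, 2025.
The take-home is submitted: Jun 17, 2025 + 65 days = Aug 21, 2025.
The hiring committee meets: Aug 21, 2025 + 24 days = Sep 14, 2025.
The candidate's start date arrives: Sep 14, 2025 + 65 days = Nov 18, 2025.
May 14, 2025 falls between when the application is received (May 2, 2025) and when the phone screen is completed (Jun 17, 2025).

The application is received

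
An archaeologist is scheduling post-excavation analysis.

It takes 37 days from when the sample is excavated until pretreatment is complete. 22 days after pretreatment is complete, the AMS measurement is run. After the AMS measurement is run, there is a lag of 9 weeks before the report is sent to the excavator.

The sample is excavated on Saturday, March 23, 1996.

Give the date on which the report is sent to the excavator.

Tuesday, July 23, 1996

The sample is excavated: Mar 23, 1996.
Pretreatment is complete: Mar 23, 1996 + 37 days = Apr 29, 1996.
The AMS measurement is run: Apr 29, 1996 + 22 days = May 21, 1996.
The report is sent to the excavator: May 21, 1996 + 9 weeks = Jul 23, 1996.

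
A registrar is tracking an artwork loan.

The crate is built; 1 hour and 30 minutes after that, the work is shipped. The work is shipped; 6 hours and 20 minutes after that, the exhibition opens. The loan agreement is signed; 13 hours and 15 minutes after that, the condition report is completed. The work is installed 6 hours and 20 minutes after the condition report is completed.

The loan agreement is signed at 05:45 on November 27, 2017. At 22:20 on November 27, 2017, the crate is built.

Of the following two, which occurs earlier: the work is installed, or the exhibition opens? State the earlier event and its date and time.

The work is installed — 01:20 on November 28, 2017

The loan agreement is signed: 05:45 Nov 27, 2017.
The condition report is completed: 05:45 Nov 27, 2017 + 13h15m = 19:00 Nov 27, 2017.
The work is installed: 19:00 Nov 27, 2017 + 6h20m = 01:20 Nov 28, 2017.
The crate is built: 22:20 Nov 27, 2017.
The work is shipped: 22:20 Nov 27, 2017 + 1h30m = 23:50 Nov 27, 2017.
The exhibition opens: 23:50 Nov 27, 2017 + 6h20m = 06:10 Nov 28, 2017.
Comparing: the work is installed at 01:20 Nov 28, 2017 vs the exhibition opens at 06:10 Nov 28, 2017. Earlier: the work is installed.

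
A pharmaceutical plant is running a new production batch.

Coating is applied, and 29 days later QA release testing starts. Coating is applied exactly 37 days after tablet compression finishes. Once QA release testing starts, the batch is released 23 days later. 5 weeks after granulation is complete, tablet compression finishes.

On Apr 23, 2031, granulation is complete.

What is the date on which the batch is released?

Granulation is complete: Apr 23, 2031.
Tablet compression finishes: Apr 23, 2031 + 5 weeks = May 28, 2031.
Coating is applied: May 28, 2031 + 37 days = Jul 4, 2031.
QA release testing starts: Jul 4, 2031 + 29 days = Aug 2, 2031.
The batch is released: Aug 2, 2031 + 23 days = Aug 25, 2031.

Aug 25, 2031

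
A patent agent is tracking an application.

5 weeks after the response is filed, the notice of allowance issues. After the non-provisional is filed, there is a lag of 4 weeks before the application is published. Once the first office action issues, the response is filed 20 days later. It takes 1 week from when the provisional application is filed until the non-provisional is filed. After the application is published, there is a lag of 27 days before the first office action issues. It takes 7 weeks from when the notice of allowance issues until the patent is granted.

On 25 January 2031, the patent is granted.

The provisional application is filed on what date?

12 August 2030

The patent is granted: Jan 25, 2031.
The notice of allowance issues: Jan 25, 2031 − 7 weeks = Dec 7, 2030.
The response is filed: Dec 7, 2030 − 5 weeks = Nov 2, 2030.
The first office action issues: Nov 2, 2030 − 20 days = Oct 13, 2030.
The application is published: Oct 13, 2030 − 27 days = Sep 16, 2030.
The non-provisional is filed: Sep 16, 2030 − 4 weeks = Aug 19, 2030.
The provisional application is filed: Aug 19, 2030 − 1 week = Aug 12, 2030.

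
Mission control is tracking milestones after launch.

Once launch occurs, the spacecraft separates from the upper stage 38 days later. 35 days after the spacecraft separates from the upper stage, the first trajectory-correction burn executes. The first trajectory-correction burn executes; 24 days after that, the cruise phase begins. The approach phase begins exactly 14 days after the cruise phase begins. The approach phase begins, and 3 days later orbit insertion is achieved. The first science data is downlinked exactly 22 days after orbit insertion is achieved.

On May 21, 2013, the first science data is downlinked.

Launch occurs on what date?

The first science data is downlinked: May 21, 2013.
Orbit insertion is achieved: May 21, 2013 − 22 days = Apr 29, 2013.
The approach phase begins: Apr 29, 2013 − 3 days = Apr 26, 2013.
The cruise phase begins: Apr 26, 2013 − 14 days = Apr 12, 2013.
The first trajectory-correction burn executes: Apr 12, 2013 − 24 days = Mar 19, 2013.
The spacecraft separates from the upper stage: Mar 19, 2013 − 35 days = Feb 12, 2013.
Launch occurs: Feb 12, 2013 − 38 days = Jan 5, 2013.

January 5, 2013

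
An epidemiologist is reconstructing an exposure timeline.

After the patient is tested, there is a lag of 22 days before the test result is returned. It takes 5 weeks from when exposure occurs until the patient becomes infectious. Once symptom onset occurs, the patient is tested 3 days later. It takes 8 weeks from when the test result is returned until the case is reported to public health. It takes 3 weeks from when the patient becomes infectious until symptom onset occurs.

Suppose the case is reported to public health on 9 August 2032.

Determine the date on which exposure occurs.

The case is reported to public health: Aug 9, 2032.
The test result is returned: Aug 9, 2032 − 8 weeks = Jun 14, 2032.
The patient is tested: Jun 14, 2032 − 22 days = May 23, 2032.
Symptom onset occurs: May 23, 2032 − 3 days = May 20, 2032.
The patient becomes infectious: May 20, 2032 − 3 weeks = Apr 29, 2032.
Exposure occurs: Apr 29, 2032 − 5 weeks = Mar 25, 2032.

25 March 2032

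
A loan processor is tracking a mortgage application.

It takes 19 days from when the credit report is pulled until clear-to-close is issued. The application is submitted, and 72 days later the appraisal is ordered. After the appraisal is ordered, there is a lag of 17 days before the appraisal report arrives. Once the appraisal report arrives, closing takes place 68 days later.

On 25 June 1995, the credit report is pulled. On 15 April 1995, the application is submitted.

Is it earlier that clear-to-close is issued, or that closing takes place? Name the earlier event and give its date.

The credit report is pulled: Jun 25, 1995.
Clear-to-close is issued: Jun 25, 1995 + 19 days = Jul 14, 1995.
The application is submitted: Apr 15, 1995.
The appraisal is ordered: Apr 15, 1995 + 72 days = Jun 26, 1995.
The appraisal report arrives: Jun 26, 1995 + 17 days = Jul 13, 1995.
Closing takes place: Jul 13, 1995 + 68 days = Sep 19, 1995.
Comparing: clear-to-close is issued on Jul 14, 1995 vs closing takes place on Sep 19, 1995. Earlier: clear-to-close is issued.

Clear-to-close is issued — 14 July 1995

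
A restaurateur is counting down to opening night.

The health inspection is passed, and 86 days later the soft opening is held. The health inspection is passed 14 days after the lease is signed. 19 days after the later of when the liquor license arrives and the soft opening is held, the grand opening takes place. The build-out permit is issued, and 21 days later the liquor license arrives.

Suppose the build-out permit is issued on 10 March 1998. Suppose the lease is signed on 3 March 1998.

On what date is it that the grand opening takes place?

30 June 1998

The build-out permit is issued: Mar 10, 1998.
The liquor license arrives: Mar 10, 1998 + 21 days = Mar 31, 1998.
The lease is signed: Mar 3, 1998.
The health inspection is passed: Mar 3, 1998 + 14 days = Mar 17, 1998.
The soft opening is held: Mar 17, 1998 + 86 days = Jun 11, 1998.
Both prerequisites met — the liquor license arrives (Mar 31, 1998), the soft opening is held (Jun 11, 1998); the later is Jun 11, 1998.
The grand opening takes place: Jun 11, 1998 + 19 days = Jun 30, 1998.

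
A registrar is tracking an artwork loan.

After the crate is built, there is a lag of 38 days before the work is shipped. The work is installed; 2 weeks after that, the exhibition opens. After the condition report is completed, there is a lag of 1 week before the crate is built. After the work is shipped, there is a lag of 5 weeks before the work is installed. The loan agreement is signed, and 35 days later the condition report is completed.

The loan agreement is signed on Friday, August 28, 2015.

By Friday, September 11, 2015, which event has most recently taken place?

The loan agreement is signed

The loan agreement is signed: Aug 28, 2015.
The condition report is completed: Aug 28, 2015 + 35 days = Oct 2, 2015.
The crate is built: Oct 2, 2015 + 1 week = Oct 9, 2015.
The work is shipped: Oct 9, 2015 + 38 days = Nov 16, 2015.
The work is installed: Nov 16, 2015 + 5 weeks = Dec 21, 2015.
The exhibition opens: Dec 21, 2015 + 2 weeks = Jan 4, 2016.
Sep 11, 2015 falls between when the loan agreement is signed (Aug 28, 2015) and when the condition report is completed (Oct 2, 2015).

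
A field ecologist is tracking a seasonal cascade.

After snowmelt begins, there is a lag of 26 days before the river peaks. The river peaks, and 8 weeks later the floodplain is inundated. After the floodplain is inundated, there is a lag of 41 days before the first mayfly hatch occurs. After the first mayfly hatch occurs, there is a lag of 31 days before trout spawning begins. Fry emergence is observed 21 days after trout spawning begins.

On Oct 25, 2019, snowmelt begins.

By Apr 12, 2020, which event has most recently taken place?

Trout spawning begins

Snowmelt begins: Oct 25, 2019.
The river peaks: Oct 25, 2019 + 26 days = Nov 20, 2019.
The floodplain is inundated: Nov 20, 2019 + 8 weeks = Jan 15, 2020.
The first mayfly hatch occurs: Jan 15, 2020 + 41 days = Feb 25, 2020.
Trout spawning begins: Feb 25, 2020 + 31 days = Mar 27, 2020.
Fry emergence is observed: Mar 27, 2020 + 21 days = Apr 17, 2020.
Apr 12, 2020 falls between when trout spawning begins (Mar 27, 2020) and when fry emergence is observed (Apr 17, 2020).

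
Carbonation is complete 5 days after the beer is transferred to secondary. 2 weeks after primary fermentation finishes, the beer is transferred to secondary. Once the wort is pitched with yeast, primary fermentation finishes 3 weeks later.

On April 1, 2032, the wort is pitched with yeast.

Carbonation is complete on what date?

May 11, 2032

The wort is pitched with yeast: Apr 1, 2032.
Primary fermentation finishes: Apr 1, 2032 + 3 weeks = Apr 22, 2032.
The beer is transferred to secondary: Apr 22, 2032 + 2 weeks = May 6, 2032.
Carbonation is complete: May 6, 2032 + 5 days = May 11, 2032.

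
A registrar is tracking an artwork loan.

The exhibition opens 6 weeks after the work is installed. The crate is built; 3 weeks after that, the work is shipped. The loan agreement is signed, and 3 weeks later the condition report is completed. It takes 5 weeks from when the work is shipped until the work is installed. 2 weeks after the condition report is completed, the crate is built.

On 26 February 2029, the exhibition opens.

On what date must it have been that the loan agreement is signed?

The exhibition opens: Feb 26, 2029.
The work is installed: Feb 26, 2029 − 6 weeks = Jan 15, 2029.
The work is shipped: Jan 15, 2029 − 5 weeks = Dec 11, 2028.
The crate is built: Dec 11, 2028 − 3 weeks = Nov 20, 2028.
The condition report is completed: Nov 20, 2028 − 2 weeks = Nov 6, 2028.
The loan agreement is signed: Nov 6, 2028 − 3 weeks = Oct 16, 2028.

16 October 2028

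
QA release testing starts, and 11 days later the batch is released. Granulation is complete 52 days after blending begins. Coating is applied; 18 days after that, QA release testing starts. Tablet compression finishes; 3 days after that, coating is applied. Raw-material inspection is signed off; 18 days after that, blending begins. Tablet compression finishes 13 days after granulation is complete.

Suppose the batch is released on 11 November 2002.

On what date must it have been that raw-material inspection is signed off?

19 July 2002

The batch is released: Nov 11, 2002.
QA release testing starts: Nov 11, 2002 − 11 days = Oct 31, 2002.
Coating is applied: Oct 31, 2002 − 18 days = Oct 13, 2002.
Tablet compression finishes: Oct 13, 2002 − 3 days = Oct 10, 2002.
Granulation is complete: Oct 10, 2002 − 13 days = Sep 27, 2002.
Blending begins: Sep 27, 2002 − 52 days = Aug 6, 2002.
Raw-material inspection is signed off: Aug 6, 2002 − 18 days = Jul 19, 2002.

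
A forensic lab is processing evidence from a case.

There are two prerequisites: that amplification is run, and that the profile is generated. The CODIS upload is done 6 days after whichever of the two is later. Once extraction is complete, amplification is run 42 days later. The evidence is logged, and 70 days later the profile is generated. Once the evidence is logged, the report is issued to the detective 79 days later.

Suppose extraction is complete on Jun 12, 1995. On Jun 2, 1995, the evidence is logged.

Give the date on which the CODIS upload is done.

Aug 17, 1995

Extraction is complete: Jun 12, 1995.
Amplification is run: Jun 12, 1995 + 42 days = Jul 24, 1995.
The evidence is logged: Jun 2, 1995.
The profile is generated: Jun 2, 1995 + 70 days = Aug 11, 1995.
Both prerequisites met — amplification is run (Jul 24, 1995), the profile is generated (Aug 11, 1995); the later is Aug 11, 1995.
The CODIS upload is done: Aug 11, 1995 + 6 days = Aug 17, 1995.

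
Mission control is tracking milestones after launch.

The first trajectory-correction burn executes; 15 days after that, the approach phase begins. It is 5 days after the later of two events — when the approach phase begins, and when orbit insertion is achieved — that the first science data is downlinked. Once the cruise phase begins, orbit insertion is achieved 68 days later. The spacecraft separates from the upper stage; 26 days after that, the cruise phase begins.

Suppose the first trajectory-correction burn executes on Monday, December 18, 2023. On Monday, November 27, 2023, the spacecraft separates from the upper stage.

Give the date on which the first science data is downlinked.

The first trajectory-correction burn executes: Dec 18, 2023.
The approach phase begins: Dec 18, 2023 + 15 days = Jan 2, 2024.
The spacecraft separates from the upper stage: Nov 27, 2023.
The cruise phase begins: Nov 27, 2023 + 26 days = Dec 23, 2023.
Orbit insertion is achieved: Dec 23, 2023 + 68 days = Feb 29, 2024.
Both prerequisites met — the approach phase begins (Jan 2, 2024), orbit insertion is achieved (Feb 29, 2024); the later is Feb 29, 2024.
The first science data is downlinked: Feb 29, 2024 + 5 days = Mar 5, 2024.

Tuesday, March 5, 2024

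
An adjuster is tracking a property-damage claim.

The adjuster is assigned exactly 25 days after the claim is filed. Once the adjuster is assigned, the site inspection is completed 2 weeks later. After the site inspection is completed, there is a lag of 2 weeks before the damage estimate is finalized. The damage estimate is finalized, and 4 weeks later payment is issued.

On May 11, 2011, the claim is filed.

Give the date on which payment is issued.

July 31, 2011

The claim is filed: May 11, 2011.
The adjuster is assigned: May 11, 2011 + 25 days = Jun 5, 2011.
The site inspection is completed: Jun 5, 2011 + 2 weeks = Jun 19, 2011.
The damage estimate is finalized: Jun 19, 2011 + 2 weeks = Jul 3, 2011.
Payment is issued: Jul 3, 2011 + 4 weeks = Jul 31, 2011.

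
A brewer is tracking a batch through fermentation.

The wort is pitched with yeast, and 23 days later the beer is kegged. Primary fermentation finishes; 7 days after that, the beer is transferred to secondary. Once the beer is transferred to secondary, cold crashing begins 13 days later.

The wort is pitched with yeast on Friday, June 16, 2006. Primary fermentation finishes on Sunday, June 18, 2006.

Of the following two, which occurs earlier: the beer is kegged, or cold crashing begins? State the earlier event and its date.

Cold crashing begins — Saturday, July 8, 2006

The wort is pitched with yeast: Jun 16, 2006.
The beer is kegged: Jun 16, 2006 + 23 days = Jul 9, 2006.
Primary fermentation finishes: Jun 18, 2006.
The beer is transferred to secondary: Jun 18, 2006 + 7 days = Jun 25, 2006.
Cold crashing begins: Jun 25, 2006 + 13 days = Jul 8, 2006.
Comparing: the beer is kegged on Jul 9, 2006 vs cold crashing begins on Jul 8, 2006. Earlier: cold crashing begins.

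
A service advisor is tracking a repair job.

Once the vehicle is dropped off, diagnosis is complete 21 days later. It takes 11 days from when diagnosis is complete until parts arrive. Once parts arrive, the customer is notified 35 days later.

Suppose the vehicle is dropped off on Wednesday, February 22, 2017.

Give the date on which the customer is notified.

The vehicle is dropped off: Feb 22, 2017.
Diagnosis is complete: Feb 22, 2017 + 21 days = Mar 15, 2017.
Parts arrive: Mar 15, 2017 + 11 days = Mar 26, 2017.
The customer is notified: Mar 26, 2017 + 35 days = Apr 30, 2017.

Sunday, April 30, 2017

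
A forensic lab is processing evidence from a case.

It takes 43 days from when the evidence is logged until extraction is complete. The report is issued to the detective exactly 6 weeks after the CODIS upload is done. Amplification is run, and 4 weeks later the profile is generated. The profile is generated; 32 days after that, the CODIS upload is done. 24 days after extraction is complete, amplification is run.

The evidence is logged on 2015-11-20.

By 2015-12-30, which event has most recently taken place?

The evidence is logged

The evidence is logged: Nov 20, 2015.
Extraction is complete: Nov 20, 2015 + 43 days = Jan 2, 2016.
Amplification is run: Jan 2, 2016 + 24 days = Jan 26, 2016.
The profile is generated: Jan 26, 2016 + 4 weeks = Feb 23, 2016.
The CODIS upload is done: Feb 23, 2016 + 32 days = Mar 26, 2016.
The report is issued to the detective: Mar 26, 2016 + 6 weeks = May 7, 2016.
Dec 30, 2015 falls between when the evidence is logged (Nov 20, 2015) and when extraction is complete (Jan 2, 2016).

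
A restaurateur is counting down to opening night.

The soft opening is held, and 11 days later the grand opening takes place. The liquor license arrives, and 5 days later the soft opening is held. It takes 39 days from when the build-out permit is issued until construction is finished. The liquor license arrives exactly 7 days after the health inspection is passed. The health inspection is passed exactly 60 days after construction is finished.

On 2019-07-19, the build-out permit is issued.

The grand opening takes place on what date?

2019-11-18

The build-out permit is issued: Jul 19, 2019.
Construction is finished: Jul 19, 2019 + 39 days = Aug 27, 2019.
The health inspection is passed: Aug 27, 2019 + 60 days = Oct 26, 2019.
The liquor license arrives: Oct 26, 2019 + 7 days = Nov 2, 2019.
The soft opening is held: Nov 2, 2019 + 5 days = Nov 7, 2019.
The grand opening takes place: Nov 7, 2019 + 11 days = Nov 18, 2019.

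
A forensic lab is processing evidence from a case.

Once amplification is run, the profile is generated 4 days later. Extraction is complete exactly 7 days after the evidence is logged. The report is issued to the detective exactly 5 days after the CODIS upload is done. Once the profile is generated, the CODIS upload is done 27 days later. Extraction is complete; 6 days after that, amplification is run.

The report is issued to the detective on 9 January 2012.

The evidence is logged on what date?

The report is issued to the detective: Jan 9, 2012.
The CODIS upload is done: Jan 9, 2012 − 5 days = Jan 4, 2012.
The profile is generated: Jan 4, 2012 − 27 days = Dec 8, 2011.
Amplification is run: Dec 8, 2011 − 4 days = Dec 4, 2011.
Extraction is complete: Dec 4, 2011 − 6 days = Nov 28, 2011.
The evidence is logged: Nov 28, 2011 − 7 days = Nov 21, 2011.

21 November 2011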